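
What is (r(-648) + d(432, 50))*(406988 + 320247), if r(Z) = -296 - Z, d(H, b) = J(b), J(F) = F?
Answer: 292348470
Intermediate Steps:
d(H, b) = b
(r(-648) + d(432, 50))*(406988 + 320247) = ((-296 - 1*(-648)) + 50)*(406988 + 320247) = ((-296 + 648) + 50)*727235 = (352 + 50)*727235 = 402*727235 = 292348470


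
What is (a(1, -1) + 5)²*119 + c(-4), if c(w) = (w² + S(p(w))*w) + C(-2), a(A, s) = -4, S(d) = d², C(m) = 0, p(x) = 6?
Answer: -9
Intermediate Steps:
c(w) = w² + 36*w (c(w) = (w² + 6²*w) + 0 = (w² + 36*w) + 0 = w² + 36*w)
(a(1, -1) + 5)²*119 + c(-4) = (-4 + 5)²*119 - 4*(36 - 4) = 1²*119 - 4*32 = 1*119 - 128 = 119 - 128 = -9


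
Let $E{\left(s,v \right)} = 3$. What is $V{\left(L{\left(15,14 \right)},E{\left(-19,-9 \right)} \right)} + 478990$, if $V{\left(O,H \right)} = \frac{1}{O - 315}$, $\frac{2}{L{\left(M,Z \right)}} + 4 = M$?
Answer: $\frac{1658742359}{3463} \approx 4.7899 \cdot 10^{5}$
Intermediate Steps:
$L{\left(M,Z \right)} = \frac{2}{-4 + M}$
$V{\left(O,H \right)} = \frac{1}{-315 + O}$
$V{\left(L{\left(15,14 \right)},E{\left(-19,-9 \right)} \right)} + 478990 = \frac{1}{-315 + \frac{2}{-4 + 15}} + 478990 = \frac{1}{-315 + \frac{2}{11}} + 478990 = \frac{1}{- \frac{3463}{11}} + 478990 = - \frac{11}{3463} + 478990 = \frac{1658742359}{3463}$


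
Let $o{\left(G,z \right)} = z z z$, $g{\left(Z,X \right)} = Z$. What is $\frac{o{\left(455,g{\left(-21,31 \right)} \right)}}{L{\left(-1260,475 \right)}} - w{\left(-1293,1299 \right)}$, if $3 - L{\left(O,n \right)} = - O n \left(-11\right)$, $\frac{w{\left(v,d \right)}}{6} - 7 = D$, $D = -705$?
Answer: $\frac{9190567101}{2194501} \approx 4188.0$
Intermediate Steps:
$w{\left(v,d \right)} = -4188$ ($w{\left(v,d \right)} = 42 + 6 \left(-705\right) = 42 - 4230 = -4188$)
$o{\left(G,z \right)} = z^{3}$ ($o{\left(G,z \right)} = z^{2} z = z^{3}$)
$L{\left(O,n \right)} = 3 - 11 O n$ ($L{\left(O,n \right)} = 3 - - O n \left(-11\right) = 3 - 11 O n$)
$\frac{o{\left(455,g{\left(-21,31 \right)} \right)}}{L{\left(-1260,475 \right)}} - w{\left(-1293,1299 \right)} = \frac{\left(-21\right)^{3}}{3 - \left(-13860\right) 475} - -4188 = - \frac{9261}{3 + 6583500} + 4188 = - \frac{9261}{6583503} + 4188 = \left(-9261\right) \frac{1}{6583503} + 4188 = - \frac{3087}{2194501} + 4188 = \frac{9190567101}{2194501}$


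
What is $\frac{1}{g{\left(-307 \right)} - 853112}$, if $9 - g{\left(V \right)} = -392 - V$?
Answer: $- \frac{1}{853018} \approx -1.1723 \cdot 10^{-6}$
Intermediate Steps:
$g{\left(V \right)} = 401 + V$ ($g{\left(V \right)} = 9 - \left(-392 - V\right) = 9 + \left(392 + V\right) = 401 + V$)
$\frac{1}{g{\left(-307 \right)} - 853112} = \frac{1}{\left(401 - 307\right) - 853112} = \frac{1}{94 - 853112} = \frac{1}{-853018} = - \frac{1}{853018}$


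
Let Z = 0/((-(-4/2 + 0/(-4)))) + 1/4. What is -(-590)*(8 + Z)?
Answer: 9735/2 ≈ 4867.5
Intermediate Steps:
Z = 1/4 (Z = 0/((-(-4*1/2 + 0*(-1/4)))) + 1*(1/4) = 0/((-(-2 + 0))) + 1/4 = 0/((-1*(-2))) + 1/4 = 0/2 + 1/4 = 0*(1/2) + 1/4 = 0 + 1/4 = 1/4 ≈ 0.25000)
-(-590)*(8 + Z) = -(-590)*(8 + 1/4) = -(-590)*33/4 = -59*(-165/2) = 9735/2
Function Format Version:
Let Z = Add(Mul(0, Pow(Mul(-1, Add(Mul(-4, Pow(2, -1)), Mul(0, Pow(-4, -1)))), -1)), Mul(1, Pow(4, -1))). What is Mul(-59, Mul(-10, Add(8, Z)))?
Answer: Rational(9735, 2) ≈ 4867.5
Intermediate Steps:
Z = Rational(1, 4) (Z = Add(Mul(0, Pow(Mul(-1, Add(Mul(-4, Rational(1, 2)), Mul(0, Rational(-1, 4)))), -1)), Mul(1, Rational(1, 4))) = Add(Mul(0, Pow(Mul(-1, Add(-2, 0)), -1)), Rational(1, 4)) = Add(Mul(0, Pow(Mul(-1, -2), -1)), Rational(1, 4)) = Add(Mul(0, Pow(2, -1)), Rational(1, 4)) = Add(Mul(0, Rational(1, 2)), Rational(1, 4)) = Add(0, Rational(1, 4)) = Rational(1, 4) ≈ 0.25000)
Mul(-59, Mul(-10, Add(8, Z))) = Mul(-59, Mul(-10, Add(8, Rational(1, 4)))) = Mul(-59, Mul(-10, Rational(33, 4))) = Mul(-59, Rational(-165, 2)) = Rational(9735, 2)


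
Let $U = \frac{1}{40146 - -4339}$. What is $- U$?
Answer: $- \frac{1}{44485} \approx -2.2479 \cdot 10^{-5}$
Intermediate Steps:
$U = \frac{1}{44485}$ ($U = \frac{1}{40146 + 4339} = \frac{1}{44485} \approx 2.2479 \cdot 10^{-5}$)
$- U = \left(-1\right) \frac{1}{44485} = - \frac{1}{44485}$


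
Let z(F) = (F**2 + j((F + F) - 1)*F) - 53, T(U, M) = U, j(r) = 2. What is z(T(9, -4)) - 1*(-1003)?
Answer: 1049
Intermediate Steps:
z(F) = -53 + F**2 + 2*F (z(F) = (F**2 + 2*F) - 53 = -53 + F**2 + 2*F)
z(T(9, -4)) - 1*(-1003) = (-53 + 9**2 + 2*9) - 1*(-1003) = (-53 + 81 + 18) + 1003 = 46 + 1003 = 1049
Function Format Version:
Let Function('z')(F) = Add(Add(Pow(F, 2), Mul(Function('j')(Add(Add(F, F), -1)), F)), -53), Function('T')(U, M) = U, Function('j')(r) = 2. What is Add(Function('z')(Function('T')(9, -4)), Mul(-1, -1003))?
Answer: 1049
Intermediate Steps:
Function('z')(F) = Add(-53, Pow(F, 2), Mul(2, F)) (Function('z')(F) = Add(Add(Pow(F, 2), Mul(2, F)), -53) = Add(-53, Pow(F, 2), Mul(2, F)))
Add(Function('z')(Function('T')(9, -4)), Mul(-1, -1003)) = Add(Add(-53, Pow(9, 2), Mul(2, 9)), Mul(-1, -1003)) = Add(Add(-53, 81, 18), 1003) = Add(46, 1003) = 1049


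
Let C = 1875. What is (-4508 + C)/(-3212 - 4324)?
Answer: 2633/7536 ≈ 0.34939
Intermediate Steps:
(-4508 + C)/(-3212 - 4324) = (-4508 + 1875)/(-3212 - 4324) = -2633/(-7536) = -2633*(-1/7536) = 2633/7536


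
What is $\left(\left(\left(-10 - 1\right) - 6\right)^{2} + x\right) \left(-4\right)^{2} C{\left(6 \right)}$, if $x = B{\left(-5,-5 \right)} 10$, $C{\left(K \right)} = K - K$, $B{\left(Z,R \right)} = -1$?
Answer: $0$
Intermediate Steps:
$C{\left(K \right)} = 0$
$x = -10$ ($x = \left(-1\right) 10 = -10$)
$\left(\left(\left(-10 - 1\right) - 6\right)^{2} + x\right) \left(-4\right)^{2} C{\left(6 \right)} = \left(\left(\left(-10 - 1\right) - 6\right)^{2} - 10\right) \left(-4\right)^{2} \cdot 0 = \left(\left(\left(-10 - 1\right) - 6\right)^{2} - 10\right) 16 \cdot 0 = \left(\left(-11 - 6\right)^{2} - 10\right) 0 = \left(\left(-17\right)^{2} - 10\right) 0 = \left(289 - 10\right) 0 = 279 \cdot 0 = 0$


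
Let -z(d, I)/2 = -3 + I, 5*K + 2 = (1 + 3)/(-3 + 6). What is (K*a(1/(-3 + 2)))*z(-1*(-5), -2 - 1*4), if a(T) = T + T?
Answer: 24/5 ≈ 4.8000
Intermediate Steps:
K = -2/15 (K = -⅖ + ((1 + 3)/(-3 + 6))/5 = -⅖ + (4/3)/5 = -⅖ + (4*(⅓))/5 = -⅖ + (⅕)*(4/3) = -⅖ + 4/15 = -2/15 ≈ -0.13333)
a(T) = 2*T
z(d, I) = 6 - 2*I (z(d, I) = -2*(-3 + I) = 6 - 2*I)
(K*a(1/(-3 + 2)))*z(-1*(-5), -2 - 1*4) = (-4/(15*(-3 + 2)))*(6 - 2*(-2 - 1*4)) = (-4/(15*(-1)))*(6 - 2*(-2 - 4)) = (-4*(-1)/15)*(6 - 2*(-6)) = (-2/15*(-2))*(6 + 12) = (4/15)*18 = 24/5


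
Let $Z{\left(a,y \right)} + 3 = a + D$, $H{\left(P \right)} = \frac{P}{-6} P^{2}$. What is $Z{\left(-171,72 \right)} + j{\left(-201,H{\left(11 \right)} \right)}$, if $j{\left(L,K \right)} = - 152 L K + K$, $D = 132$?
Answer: $- \frac{40666295}{6} \approx -6.7777 \cdot 10^{6}$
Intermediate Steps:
$H{\left(P \right)} = - \frac{P^{3}}{6}$ ($H{\left(P \right)} = P \left(- \frac{1}{6}\right) P^{2} = - \frac{P}{6} P^{2} = - \frac{P^{3}}{6}$)
$Z{\left(a,y \right)} = 129 + a$ ($Z{\left(a,y \right)} = -3 + \left(a + 132\right) = -3 + \left(132 + a\right) = 129 + a$)
$j{\left(L,K \right)} = K - 152 K L$ ($j{\left(L,K \right)} = - 152 K L + K = K - 152 K L$)
$Z{\left(-171,72 \right)} + j{\left(-201,H{\left(11 \right)} \right)} = \left(129 - 171\right) + - \frac{11^{3}}{6} \left(1 - -30552\right) = -42 + \left(- \frac{1}{6}\right) 1331 \left(1 + 30552\right) = -42 - \frac{40666043}{6} = - \frac{40666295}{6}$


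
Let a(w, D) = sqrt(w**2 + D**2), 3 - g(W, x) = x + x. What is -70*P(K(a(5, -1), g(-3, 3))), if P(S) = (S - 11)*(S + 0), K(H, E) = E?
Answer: -2940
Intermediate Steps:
g(W, x) = 3 - 2*x (g(W, x) = 3 - (x + x) = 3 - 2*x)
a(w, D) = sqrt(D**2 + w**2)
P(S) = S*(-11 + S) (P(S) = (-11 + S)*S = S*(-11 + S))
-70*P(K(a(5, -1), g(-3, 3))) = -70*(3 - 2*3)*(-11 + (3 - 2*3)) = -70*(3 - 6)*(-11 + (3 - 6)) = -(-210)*(-11 - 3) = -(-210)*(-14) = -70*42 = -2940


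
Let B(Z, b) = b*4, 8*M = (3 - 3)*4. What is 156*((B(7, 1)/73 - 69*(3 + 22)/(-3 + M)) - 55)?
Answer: 5922384/73 ≈ 81129.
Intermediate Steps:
M = 0 (M = ((3 - 3)*4)/8 = (0*4)/8 = (⅛)*0 = 0)
B(Z, b) = 4*b
156*((B(7, 1)/73 - 69*(3 + 22)/(-3 + M)) - 55) = 156*(((4*1)/73 - 69*(3 + 22)/(-3 + 0)) - 55) = 156*((4*(1/73) - 69/((-3/25))) - 55) = 156*((4/73 - 69/((-3*1/25))) - 55) = 156*((4/73 - 69/(-3/25)) - 55) = 156*((4/73 - 69*(-25/3)) - 55) = 156*((4/73 + 575) - 55) = 156*(41979/73 - 55) = 156*(37964/73) = 5922384/73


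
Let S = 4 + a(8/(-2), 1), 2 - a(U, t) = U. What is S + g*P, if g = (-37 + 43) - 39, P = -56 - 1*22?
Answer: 2584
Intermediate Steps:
a(U, t) = 2 - U
P = -78 (P = -56 - 22 = -78)
g = -33 (g = 6 - 39 = -33)
S = 10 (S = 4 + (2 - 8/(-2)) = 4 + (2 - 8*(-1)/2) = 4 + (2 - 1*(-4)) = 4 + (2 + 4) = 4 + 6 = 10)
S + g*P = 10 - 33*(-78) = 10 + 2574 = 2584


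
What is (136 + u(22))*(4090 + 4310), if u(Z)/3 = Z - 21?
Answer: 1167600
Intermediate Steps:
u(Z) = -63 + 3*Z (u(Z) = 3*(Z - 21) = 3*(-21 + Z) = -63 + 3*Z)
(136 + u(22))*(4090 + 4310) = (136 + (-63 + 3*22))*(4090 + 4310) = (136 + (-63 + 66))*8400 = (136 + 3)*8400 = 139*8400 = 1167600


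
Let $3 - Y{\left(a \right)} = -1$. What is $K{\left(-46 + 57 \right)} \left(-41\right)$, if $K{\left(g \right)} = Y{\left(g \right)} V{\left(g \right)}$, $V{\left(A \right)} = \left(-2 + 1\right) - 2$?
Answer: $492$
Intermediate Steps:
$V{\left(A \right)} = -3$ ($V{\left(A \right)} = -1 - 2 = -3$)
$Y{\left(a \right)} = 4$ ($Y{\left(a \right)} = 3 - -1 = 3 + 1 = 4$)
$K{\left(g \right)} = -12$ ($K{\left(g \right)} = 4 \left(-3\right) = -12$)
$K{\left(-46 + 57 \right)} \left(-41\right) = \left(-12\right) \left(-41\right) = 492$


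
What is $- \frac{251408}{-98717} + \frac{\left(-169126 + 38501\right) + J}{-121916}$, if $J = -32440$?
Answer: $\frac{46747945333}{12035181772} \approx 3.8843$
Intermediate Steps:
$- \frac{251408}{-98717} + \frac{\left(-169126 + 38501\right) + J}{-121916} = - \frac{251408}{-98717} + \frac{\left(-169126 + 38501\right) - 32440}{-121916} = \left(-251408\right) \left(- \frac{1}{98717}\right) + \left(-130625 - 32440\right) \left(- \frac{1}{121916}\right) = \frac{251408}{98717} - - \frac{163065}{121916} = \frac{251408}{98717} + \frac{163065}{121916} = \frac{46747945333}{12035181772}$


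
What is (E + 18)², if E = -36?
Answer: 324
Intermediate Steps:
(E + 18)² = (-36 + 18)² = (-18)² = 324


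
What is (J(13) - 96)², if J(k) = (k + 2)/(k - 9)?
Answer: 136161/16 ≈ 8510.1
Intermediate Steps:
J(k) = (2 + k)/(-9 + k)
(J(13) - 96)² = ((2 + 13)/(-9 + 13) - 96)² = (15/4 - 96)² = (-369/4)² = 136161/16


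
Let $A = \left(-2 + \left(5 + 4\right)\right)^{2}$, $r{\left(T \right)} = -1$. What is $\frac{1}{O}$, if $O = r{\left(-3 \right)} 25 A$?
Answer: $- \frac{1}{1225} \approx -0.00081633$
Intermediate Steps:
$A = 49$ ($A = \left(-2 + 9\right)^{2} = 7^{2} = 49$)
$O = -1225$ ($O = \left(-1\right) 25 \cdot 49 = \left(-25\right) 49 = -1225$)
$\frac{1}{O} = \frac{1}{-1225} = - \frac{1}{1225}$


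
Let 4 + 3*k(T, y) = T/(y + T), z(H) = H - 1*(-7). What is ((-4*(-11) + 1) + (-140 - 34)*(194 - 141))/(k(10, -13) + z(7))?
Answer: -82593/104 ≈ -794.16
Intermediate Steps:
z(H) = 7 + H (z(H) = H + 7 = 7 + H)
k(T, y) = -4/3 + T/(3*(T + y)) (k(T, y) = -4/3 + (T/(y + T))/3 = -4/3 + (T/(T + y))/3 = -4/3 + T/(3*(T + y)))
((-4*(-11) + 1) + (-140 - 34)*(194 - 141))/(k(10, -13) + z(7)) = ((-4*(-11) + 1) + (-140 - 34)*(194 - 141))/((-1*10 - 4/3*(-13))/(10 - 13) + (7 + 7)) = ((44 + 1) - 174*53)/((-10 + 52/3)/(-3) + 14) = (45 - 9222)/(-⅓*22/3 + 14) = -9177/(-22/9 + 14) = -9177/104/9 = -9177*9/104 = -82593/104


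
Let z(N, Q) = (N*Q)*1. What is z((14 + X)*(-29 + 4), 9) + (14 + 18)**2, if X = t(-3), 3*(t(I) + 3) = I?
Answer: -1226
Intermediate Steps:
t(I) = -3 + I/3
X = -4 (X = -3 + (1/3)*(-3) = -3 - 1 = -4)
z(N, Q) = N*Q
z((14 + X)*(-29 + 4), 9) + (14 + 18)**2 = ((14 - 4)*(-29 + 4))*9 + (14 + 18)**2 = (10*(-25))*9 + 32**2 = -250*9 + 1024 = -2250 + 1024 = -1226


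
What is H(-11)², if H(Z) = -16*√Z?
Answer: -2816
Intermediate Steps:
H(-11)² = (-16*I*√11)² = -2816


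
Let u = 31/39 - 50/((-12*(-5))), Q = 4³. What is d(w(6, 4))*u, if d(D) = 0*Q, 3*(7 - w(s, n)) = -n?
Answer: 0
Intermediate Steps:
w(s, n) = 7 + n/3 (w(s, n) = 7 - (-1)*n/3 = 7 + n/3)
Q = 64
u = -1/26 (u = 31*(1/39) - 50/60 = 31/39 - 50*1/60 = 31/39 - ⅚ = -1/26 ≈ -0.038462)
d(D) = 0 (d(D) = 0*64 = 0)
d(w(6, 4))*u = 0*(-1/26) = 0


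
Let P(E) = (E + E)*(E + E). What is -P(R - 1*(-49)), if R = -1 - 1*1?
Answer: -8836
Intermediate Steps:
R = -2 (R = -1 - 1 = -2)
P(E) = 4*E² (P(E) = (2*E)*(2*E) = 4*E²)
-P(R - 1*(-49)) = -4*(-2 - 1*(-49))² = -4*(-2 + 49)² = -4*47² = -4*2209 = -1*8836 = -8836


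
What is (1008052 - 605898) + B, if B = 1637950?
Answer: 2040104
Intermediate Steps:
(1008052 - 605898) + B = (1008052 - 605898) + 1637950 = 402154 + 1637950 = 2040104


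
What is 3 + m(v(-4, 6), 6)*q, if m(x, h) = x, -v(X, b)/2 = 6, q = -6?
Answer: 75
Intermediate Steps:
v(X, b) = -12 (v(X, b) = -2*6 = -12)
3 + m(v(-4, 6), 6)*q = 3 - 12*(-6) = 3 + 72 = 75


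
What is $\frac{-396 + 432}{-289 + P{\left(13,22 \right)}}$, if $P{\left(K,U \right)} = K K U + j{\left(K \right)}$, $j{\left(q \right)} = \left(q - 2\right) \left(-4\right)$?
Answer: $\frac{36}{3385} \approx 0.010635$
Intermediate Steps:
$j{\left(q \right)} = 8 - 4 q$ ($j{\left(q \right)} = \left(-2 + q\right) \left(-4\right) = 8 - 4 q$)
$P{\left(K,U \right)} = 8 - 4 K + U K^{2}$ ($P{\left(K,U \right)} = K K U - \left(-8 + 4 K\right) = K^{2} U - \left(-8 + 4 K\right) = U K^{2} - \left(-8 + 4 K\right) = 8 - 4 K + U K^{2}$)
$\frac{-396 + 432}{-289 + P{\left(13,22 \right)}} = \frac{-396 + 432}{-289 + \left(8 - 52 + 22 \cdot 13^{2}\right)} = \frac{36}{-289 + \left(8 - 52 + 22 \cdot 169\right)} = \frac{36}{-289 + \left(8 - 52 + 3718\right)} = \frac{36}{-289 + 3674} = \frac{36}{3385}$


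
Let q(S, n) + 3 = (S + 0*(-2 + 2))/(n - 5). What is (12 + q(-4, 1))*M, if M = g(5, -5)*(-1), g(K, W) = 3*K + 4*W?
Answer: 50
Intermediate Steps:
q(S, n) = -3 + S/(-5 + n) (q(S, n) = -3 + (S + 0*(-2 + 2))/(n - 5) = -3 + (S + 0*0)/(-5 + n) = -3 + (S + 0)/(-5 + n) = -3 + S/(-5 + n))
M = 5 (M = (3*5 + 4*(-5))*(-1) = (15 - 20)*(-1) = -5*(-1) = 5)
(12 + q(-4, 1))*M = (12 + (15 - 4 - 3*1)/(-5 + 1))*5 = (12 + (15 - 4 - 3)/(-4))*5 = (12 - ¼*8)*5 = (12 - 2)*5 = 10*5 = 50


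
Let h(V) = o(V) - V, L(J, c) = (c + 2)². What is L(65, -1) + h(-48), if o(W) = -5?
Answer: 44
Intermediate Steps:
L(J, c) = (2 + c)²
h(V) = -5 - V
L(65, -1) + h(-48) = (2 - 1)² + (-5 - 1*(-48)) = 1² + (-5 + 48) = 1 + 43 = 44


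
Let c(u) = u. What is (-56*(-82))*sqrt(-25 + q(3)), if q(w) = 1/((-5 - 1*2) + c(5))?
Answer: 2296*I*sqrt(102) ≈ 23188.0*I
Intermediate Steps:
q(w) = -1/2 (q(w) = 1/((-5 - 1*2) + 5) = 1/((-5 - 2) + 5) = 1/(-7 + 5) = 1/(-2) = -1/2)
(-56*(-82))*sqrt(-25 + q(3)) = (-56*(-82))*sqrt(-25 - 1/2) = 4592*sqrt(-51/2) = 4592*(I*sqrt(102)/2) = 2296*I*sqrt(102)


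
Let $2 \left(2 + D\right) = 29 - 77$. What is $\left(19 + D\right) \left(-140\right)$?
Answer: $980$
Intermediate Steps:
$D = -26$ ($D = -2 + \frac{29 - 77}{2} = -2 + \frac{1}{2} \left(-48\right) = -2 - 24 = -26$)
$\left(19 + D\right) \left(-140\right) = \left(19 - 26\right) \left(-140\right) = \left(-7\right) \left(-140\right) = 980$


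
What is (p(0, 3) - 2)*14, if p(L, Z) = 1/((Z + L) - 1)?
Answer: -21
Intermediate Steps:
p(L, Z) = 1/(-1 + L + Z) (p(L, Z) = 1/((L + Z) - 1) = 1/(-1 + L + Z))
(p(0, 3) - 2)*14 = (1/(-1 + 0 + 3) - 2)*14 = (1/2 - 2)*14 = (½ - 2)*14 = -3/2*14 = -21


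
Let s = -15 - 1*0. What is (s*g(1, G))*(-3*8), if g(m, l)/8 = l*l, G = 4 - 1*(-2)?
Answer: 103680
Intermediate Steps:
G = 6 (G = 4 + 2 = 6)
g(m, l) = 8*l² (g(m, l) = 8*(l*l) = 8*l²)
s = -15 (s = -15 + 0 = -15)
(s*g(1, G))*(-3*8) = (-120*6²)*(-3*8) = -120*36*(-24) = -15*288*(-24) = -4320*(-24) = 103680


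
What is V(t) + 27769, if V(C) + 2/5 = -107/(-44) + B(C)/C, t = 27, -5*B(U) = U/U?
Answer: 32991977/1188 ≈ 27771.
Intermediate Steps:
B(U) = -⅕ (B(U) = -U/(5*U) = -⅕*1 = -⅕)
V(C) = 447/220 - 1/(5*C) (V(C) = -⅖ + (-107/(-44) - 1/(5*C)) = -⅖ + (-107*(-1/44) - 1/(5*C)) = -⅖ + (107/44 - 1/(5*C)) = 447/220 - 1/(5*C))
V(t) + 27769 = (1/220)*(-44 + 447*27)/27 + 27769 = (1/220)*(1/27)*(-44 + 12069) + 27769 = (1/220)*(1/27)*12025 + 27769 = 2405/1188 + 27769 = 32991977/1188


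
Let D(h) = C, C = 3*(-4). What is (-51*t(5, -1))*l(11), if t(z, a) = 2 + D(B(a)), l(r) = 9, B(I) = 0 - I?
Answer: 4590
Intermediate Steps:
B(I) = -I
C = -12
D(h) = -12
t(z, a) = -10 (t(z, a) = 2 - 12 = -10)
(-51*t(5, -1))*l(11) = -51*(-10)*9 = 510*9 = 4590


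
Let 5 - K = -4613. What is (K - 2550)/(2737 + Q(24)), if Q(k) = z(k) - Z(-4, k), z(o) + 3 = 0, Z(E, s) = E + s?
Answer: 1034/1357 ≈ 0.76198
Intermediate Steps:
K = 4618 (K = 5 - 1*(-4613) = 5 + 4613 = 4618)
z(o) = -3 (z(o) = -3 + 0 = -3)
Q(k) = 1 - k (Q(k) = -3 - (-4 + k) = -3 + (4 - k) = 1 - k)
(K - 2550)/(2737 + Q(24)) = (4618 - 2550)/(2737 + (1 - 1*24)) = 2068/(2737 + (1 - 24)) = 2068/(2737 - 23) = 2068/2714 = 2068*(1/2714) = 1034/1357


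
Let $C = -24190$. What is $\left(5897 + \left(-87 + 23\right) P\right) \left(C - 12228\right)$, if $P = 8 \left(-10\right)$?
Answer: $-401217106$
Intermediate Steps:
$P = -80$
$\left(5897 + \left(-87 + 23\right) P\right) \left(C - 12228\right) = \left(5897 + \left(-87 + 23\right) \left(-80\right)\right) \left(-24190 - 12228\right) = \left(5897 - -5120\right) \left(-36418\right) = \left(5897 + 5120\right) \left(-36418\right) = 11017 \left(-36418\right) = -401217106$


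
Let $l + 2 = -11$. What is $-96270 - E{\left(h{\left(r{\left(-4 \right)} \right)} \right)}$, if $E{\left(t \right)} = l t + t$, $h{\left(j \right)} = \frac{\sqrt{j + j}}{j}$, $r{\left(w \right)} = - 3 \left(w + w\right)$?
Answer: $-96270 + 2 \sqrt{3} \approx -96267.0$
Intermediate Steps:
$l = -13$ ($l = -2 - 11 = -13$)
$r{\left(w \right)} = - 6 w$ ($r{\left(w \right)} = - 3 \cdot 2 w = - 6 w$)
$h{\left(j \right)} = \frac{\sqrt{2}}{\sqrt{j}}$ ($h{\left(j \right)} = \frac{\sqrt{2 j}}{j} = \frac{\sqrt{2} \sqrt{j}}{j} = \frac{\sqrt{2}}{\sqrt{j}}$)
$E{\left(t \right)} = - 12 t$ ($E{\left(t \right)} = - 13 t + t = - 12 t$)
$-96270 - E{\left(h{\left(r{\left(-4 \right)} \right)} \right)} = -96270 - - 12 \frac{\sqrt{2}}{2 \sqrt{6}} = -96270 - - 12 \sqrt{2} \frac{\sqrt{6}}{12} = -96270 - - 12 \frac{\sqrt{3}}{6} = -96270 - - 2 \sqrt{3} = -96270 + 2 \sqrt{3}$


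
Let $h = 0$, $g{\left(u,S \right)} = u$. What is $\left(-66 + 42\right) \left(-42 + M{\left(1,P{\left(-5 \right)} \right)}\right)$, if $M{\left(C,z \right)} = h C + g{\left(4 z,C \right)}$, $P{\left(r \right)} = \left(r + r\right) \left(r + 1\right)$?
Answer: $-2832$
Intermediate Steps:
$P{\left(r \right)} = 2 r \left(1 + r\right)$
$M{\left(C,z \right)} = 4 z$ ($M{\left(C,z \right)} = 0 C + 4 z = 0 + 4 z = 4 z$)
$\left(-66 + 42\right) \left(-42 + M{\left(1,P{\left(-5 \right)} \right)}\right) = \left(-66 + 42\right) \left(-42 + 4 \cdot 2 \left(-5\right) \left(1 - 5\right)\right) = - 24 \left(-42 + 4 \cdot 2 \left(-5\right) \left(-4\right)\right) = - 24 \left(-42 + 4 \cdot 40\right) = - 24 \left(-42 + 160\right) = \left(-24\right) 118 = -2832$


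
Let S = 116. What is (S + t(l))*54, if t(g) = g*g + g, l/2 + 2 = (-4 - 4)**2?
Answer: 843264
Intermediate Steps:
l = 124 (l = -4 + 2*(-4 - 4)**2 = -4 + 2*(-8)**2 = -4 + 2*64 = -4 + 128 = 124)
t(g) = g + g**2 (t(g) = g**2 + g = g + g**2)
(S + t(l))*54 = (116 + 124*(1 + 124))*54 = (116 + 124*125)*54 = (116 + 15500)*54 = 15616*54 = 843264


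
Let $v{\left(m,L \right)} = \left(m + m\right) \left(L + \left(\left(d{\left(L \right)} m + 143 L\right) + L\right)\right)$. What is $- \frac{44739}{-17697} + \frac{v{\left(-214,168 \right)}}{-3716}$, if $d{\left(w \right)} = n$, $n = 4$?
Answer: $\frac{14849414449}{5480171} \approx 2709.7$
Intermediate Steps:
$d{\left(w \right)} = 4$
$v{\left(m,L \right)} = 2 m \left(4 m + 145 L\right)$ ($v{\left(m,L \right)} = \left(m + m\right) \left(L + \left(\left(4 m + 143 L\right) + L\right)\right) = 2 m \left(L + \left(4 m + 144 L\right)\right) = 2 m \left(4 m + 145 L\right)$)
$- \frac{44739}{-17697} + \frac{v{\left(-214,168 \right)}}{-3716} = - \frac{44739}{-17697} + \frac{2 \left(-214\right) \left(4 \left(-214\right) + 145 \cdot 168\right)}{-3716} = \left(-44739\right) \left(- \frac{1}{17697}\right) + 2 \left(-214\right) \left(-856 + 24360\right) \left(- \frac{1}{3716}\right) = \frac{14913}{5899} + 2 \left(-214\right) 23504 \left(- \frac{1}{3716}\right) = \frac{14913}{5899} - - \frac{2514928}{929} = \frac{14913}{5899} + \frac{2514928}{929} = \frac{14849414449}{5480171}$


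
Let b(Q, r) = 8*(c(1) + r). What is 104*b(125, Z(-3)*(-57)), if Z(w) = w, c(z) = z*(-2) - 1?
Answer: 139776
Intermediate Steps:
c(z) = -1 - 2*z (c(z) = -2*z - 1 = -1 - 2*z)
b(Q, r) = -24 + 8*r (b(Q, r) = 8*((-1 - 2*1) + r) = 8*((-1 - 2) + r) = 8*(-3 + r) = -24 + 8*r)
104*b(125, Z(-3)*(-57)) = 104*(-24 + 8*(-3*(-57))) = 104*(-24 + 8*171) = 104*(-24 + 1368) = 104*1344 = 139776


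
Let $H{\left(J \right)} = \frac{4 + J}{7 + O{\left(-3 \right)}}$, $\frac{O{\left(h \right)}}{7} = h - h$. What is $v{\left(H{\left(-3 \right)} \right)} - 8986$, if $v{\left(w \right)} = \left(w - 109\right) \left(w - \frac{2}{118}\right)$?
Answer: $- \frac{26018150}{2891} \approx -8999.7$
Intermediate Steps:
$O{\left(h \right)} = 0$ ($O{\left(h \right)} = 7 \left(h - h\right) = 7 \cdot 0 = 0$)
$H{\left(J \right)} = \frac{4}{7} + \frac{J}{7}$ ($H{\left(J \right)} = \frac{4 + J}{7 + 0} = \frac{4 + J}{7} = \left(4 + J\right) \frac{1}{7} = \frac{4}{7} + \frac{J}{7}$)
$v{\left(w \right)} = \left(-109 + w\right) \left(- \frac{1}{59} + w\right)$ ($v{\left(w \right)} = \left(-109 + w\right) \left(w - \frac{1}{59}\right) = \left(-109 + w\right) \left(- \frac{1}{59} + w\right)$)
$v{\left(H{\left(-3 \right)} \right)} - 8986 = \left(\frac{109}{59} + \left(\frac{4}{7} + \frac{1}{7} \left(-3\right)\right)^{2} - \frac{6432 \left(\frac{4}{7} + \frac{1}{7} \left(-3\right)\right)}{59}\right) - 8986 = \left(\frac{109}{59} + \left(\frac{4}{7} - \frac{3}{7}\right)^{2} - \frac{6432 \left(\frac{4}{7} - \frac{3}{7}\right)}{59}\right) - 8986 = \left(\frac{109}{59} + \left(\frac{1}{7}\right)^{2} - \frac{6432}{413}\right) - 8986 = \left(\frac{109}{59} + \frac{1}{49} - \frac{6432}{413}\right) - 8986 = - \frac{39624}{2891} - 8986 = - \frac{26018150}{2891}$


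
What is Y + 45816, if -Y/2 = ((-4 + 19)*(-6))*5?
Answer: 46716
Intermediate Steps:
Y = 900 (Y = -2*(-4 + 19)*(-6)*5 = -2*15*(-6)*5 = -(-180)*5 = -2*(-450) = 900)
Y + 45816 = 900 + 45816 = 46716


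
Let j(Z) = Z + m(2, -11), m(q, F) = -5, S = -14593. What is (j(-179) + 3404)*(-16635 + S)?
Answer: -100554160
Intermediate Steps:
j(Z) = -5 + Z (j(Z) = Z - 5 = -5 + Z)
(j(-179) + 3404)*(-16635 + S) = ((-5 - 179) + 3404)*(-16635 - 14593) = (-184 + 3404)*(-31228) = 3220*(-31228) = -100554160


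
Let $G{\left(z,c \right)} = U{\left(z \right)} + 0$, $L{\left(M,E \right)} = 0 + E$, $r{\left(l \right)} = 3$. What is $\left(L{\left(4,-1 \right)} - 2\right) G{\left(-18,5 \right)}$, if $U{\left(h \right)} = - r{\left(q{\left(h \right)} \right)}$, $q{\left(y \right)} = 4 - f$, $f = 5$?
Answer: $9$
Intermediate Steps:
$q{\left(y \right)} = -1$ ($q{\left(y \right)} = 4 - 5 = -1$)
$U{\left(h \right)} = -3$ ($U{\left(h \right)} = \left(-1\right) 3 = -3$)
$L{\left(M,E \right)} = E$
$G{\left(z,c \right)} = -3$ ($G{\left(z,c \right)} = -3 + 0 = -3$)
$\left(L{\left(4,-1 \right)} - 2\right) G{\left(-18,5 \right)} = \left(-1 - 2\right) \left(-3\right) = \left(-3\right) \left(-3\right) = 9$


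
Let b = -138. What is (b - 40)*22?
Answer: -3916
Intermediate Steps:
(b - 40)*22 = (-138 - 40)*22 = -178*22 = -3916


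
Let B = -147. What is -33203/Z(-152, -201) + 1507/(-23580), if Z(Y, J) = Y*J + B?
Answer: -11049961/9559332 ≈ -1.1559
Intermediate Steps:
Z(Y, J) = -147 + J*Y (Z(Y, J) = Y*J - 147 = J*Y - 147 = -147 + J*Y)
-33203/Z(-152, -201) + 1507/(-23580) = -33203/(-147 - 201*(-152)) + 1507/(-23580) = -33203/(-147 + 30552) + 1507*(-1/23580) = -33203/30405 - 1507/23580 = -11049961/9559332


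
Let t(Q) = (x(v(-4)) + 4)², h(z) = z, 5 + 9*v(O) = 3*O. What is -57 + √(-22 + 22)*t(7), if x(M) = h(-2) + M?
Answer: -57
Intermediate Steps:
v(O) = -5/9 + O/3 (v(O) = -5/9 + (3*O)/9 = -5/9 + O/3)
x(M) = -2 + M
t(Q) = 1/81 (t(Q) = ((-2 + (-5/9 + (⅓)*(-4))) + 4)² = ((-2 + (-5/9 - 4/3)) + 4)² = ((-2 - 17/9) + 4)² = (-35/9 + 4)² = (⅑)² = 1/81)
-57 + √(-22 + 22)*t(7) = -57 + √(-22 + 22)*(1/81) = -57 + √0*(1/81) = -57 + 0*(1/81) = -57 + 0 = -57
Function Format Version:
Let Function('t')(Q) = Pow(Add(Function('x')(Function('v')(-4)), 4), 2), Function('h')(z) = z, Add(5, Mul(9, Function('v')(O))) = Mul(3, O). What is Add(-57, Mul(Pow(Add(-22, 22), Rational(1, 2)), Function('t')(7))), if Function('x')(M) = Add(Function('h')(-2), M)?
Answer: -57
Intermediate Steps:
Function('v')(O) = Add(Rational(-5, 9), Mul(Rational(1, 3), O)) (Function('v')(O) = Add(Rational(-5, 9), Mul(Rational(1, 9), Mul(3, O))) = Add(Rational(-5, 9), Mul(Rational(1, 3), O)))
Function('x')(M) = Add(-2, M)
Function('t')(Q) = Rational(1, 81) (Function('t')(Q) = Pow(Add(Add(-2, Add(Rational(-5, 9), Mul(Rational(1, 3), -4))), 4), 2) = Pow(Add(Add(-2, Add(Rational(-5, 9), Rational(-4, 3))), 4), 2) = Pow(Add(Add(-2, Rational(-17, 9)), 4), 2) = Pow(Add(Rational(-35, 9), 4), 2) = Pow(Rational(1, 9), 2) = Rational(1, 81))
Add(-57, Mul(Pow(Add(-22, 22), Rational(1, 2)), Function('t')(7))) = Add(-57, Mul(Pow(Add(-22, 22), Rational(1, 2)), Rational(1, 81))) = Add(-57, Mul(Pow(0, Rational(1, 2)), Rational(1, 81))) = Add(-57, Mul(0, Rational(1, 81))) = Add(-57, 0) = -57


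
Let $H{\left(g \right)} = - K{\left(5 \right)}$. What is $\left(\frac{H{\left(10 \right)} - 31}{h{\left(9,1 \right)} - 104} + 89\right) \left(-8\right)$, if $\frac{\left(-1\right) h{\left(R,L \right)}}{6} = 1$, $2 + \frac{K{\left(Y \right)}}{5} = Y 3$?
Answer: $- \frac{39544}{55} \approx -718.98$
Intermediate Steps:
$K{\left(Y \right)} = -10 + 15 Y$ ($K{\left(Y \right)} = -10 + 5 Y 3 = -10 + 5 \cdot 3 Y = -10 + 15 Y$)
$h{\left(R,L \right)} = -6$ ($h{\left(R,L \right)} = \left(-6\right) 1 = -6$)
$H{\left(g \right)} = -65$ ($H{\left(g \right)} = - (-10 + 15 \cdot 5) = - (-10 + 75) = \left(-1\right) 65 = -65$)
$\left(\frac{H{\left(10 \right)} - 31}{h{\left(9,1 \right)} - 104} + 89\right) \left(-8\right) = \left(\frac{-65 - 31}{-6 - 104} + 89\right) \left(-8\right) = \left(- \frac{96}{-110} + 89\right) \left(-8\right) = \left(\left(-96\right) \left(- \frac{1}{110}\right) + 89\right) \left(-8\right) = \left(\frac{48}{55} + 89\right) \left(-8\right) = \frac{4943}{55} \left(-8\right) = - \frac{39544}{55}$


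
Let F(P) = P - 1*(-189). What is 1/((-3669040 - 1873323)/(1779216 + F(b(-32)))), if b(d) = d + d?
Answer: -1779341/5542363 ≈ -0.32104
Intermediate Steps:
b(d) = 2*d
F(P) = 189 + P (F(P) = P + 189 = 189 + P)
1/((-3669040 - 1873323)/(1779216 + F(b(-32)))) = 1/((-3669040 - 1873323)/(1779216 + (189 + 2*(-32)))) = 1/(-5542363/(1779216 + (189 - 64))) = 1/(-5542363/(1779216 + 125)) = 1/(-5542363/1779341) = -1779341/5542363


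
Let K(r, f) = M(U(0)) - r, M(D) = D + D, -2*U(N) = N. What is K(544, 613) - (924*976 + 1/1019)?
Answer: -919512993/1019 ≈ -9.0237e+5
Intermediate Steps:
U(N) = -N/2
M(D) = 2*D
K(r, f) = -r (K(r, f) = 2*(-½*0) - r = 2*0 - r = 0 - r = -r)
K(544, 613) - (924*976 + 1/1019) = -1*544 - (924*976 + 1/1019) = -544 - (901824 + 1/1019) = -544 - 1*918958657/1019 = -544 - 918958657/1019 = -919512993/1019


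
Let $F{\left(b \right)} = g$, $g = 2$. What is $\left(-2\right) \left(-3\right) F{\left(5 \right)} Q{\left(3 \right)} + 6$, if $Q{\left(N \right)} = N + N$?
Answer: $78$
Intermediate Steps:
$F{\left(b \right)} = 2$
$Q{\left(N \right)} = 2 N$
$\left(-2\right) \left(-3\right) F{\left(5 \right)} Q{\left(3 \right)} + 6 = \left(-2\right) \left(-3\right) 2 \cdot 2 \cdot 3 + 6 = 6 \cdot 2 \cdot 6 + 6 = 12 \cdot 6 + 6 = 72 + 6 = 78$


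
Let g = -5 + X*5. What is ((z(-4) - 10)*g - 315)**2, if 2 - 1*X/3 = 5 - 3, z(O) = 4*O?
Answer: 34225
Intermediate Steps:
X = 0 (X = 6 - 3*(5 - 3) = 6 - 3*2 = 6 - 6 = 0)
g = -5 (g = -5 + 0*5 = -5 + 0 = -5)
((z(-4) - 10)*g - 315)**2 = ((4*(-4) - 10)*(-5) - 315)**2 = ((-16 - 10)*(-5) - 315)**2 = (-26*(-5) - 315)**2 = (130 - 315)**2 = (-185)**2 = 34225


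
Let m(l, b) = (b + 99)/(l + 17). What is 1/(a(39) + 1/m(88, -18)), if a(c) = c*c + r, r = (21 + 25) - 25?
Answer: 27/41669 ≈ 0.00064796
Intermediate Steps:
r = 21 (r = 46 - 25 = 21)
m(l, b) = (99 + b)/(17 + l)
a(c) = 21 + c² (a(c) = c*c + 21 = c² + 21 = 21 + c²)
1/(a(39) + 1/m(88, -18)) = 1/((21 + 39²) + 1/((99 - 18)/(17 + 88))) = 1/((21 + 1521) + 1/(81/105)) = 1/(1542 + 1/((1/105)*81)) = 1/(1542 + 1/(27/35)) = 1/(1542 + 35/27) = 1/(41669/27) = 27/41669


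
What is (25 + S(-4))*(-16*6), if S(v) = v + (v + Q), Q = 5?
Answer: -2112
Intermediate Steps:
S(v) = 5 + 2*v (S(v) = v + (v + 5) = v + (5 + v) = 5 + 2*v)
(25 + S(-4))*(-16*6) = (25 + (5 + 2*(-4)))*(-16*6) = (25 + (5 - 8))*(-96) = (25 - 3)*(-96) = 22*(-96) = -2112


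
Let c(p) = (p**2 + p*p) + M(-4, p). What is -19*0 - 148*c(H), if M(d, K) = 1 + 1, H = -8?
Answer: -19240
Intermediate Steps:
M(d, K) = 2
c(p) = 2 + 2*p**2 (c(p) = (p**2 + p*p) + 2 = (p**2 + p**2) + 2 = 2*p**2 + 2 = 2 + 2*p**2)
-19*0 - 148*c(H) = -19*0 - 148*(2 + 2*(-8)**2) = 0 - 148*(2 + 2*64) = 0 - 148*(2 + 128) = 0 - 148*130 = 0 - 19240 = -19240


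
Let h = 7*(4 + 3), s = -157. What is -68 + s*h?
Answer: -7761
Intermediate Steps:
h = 49 (h = 7*7 = 49)
-68 + s*h = -68 - 157*49 = -68 - 7693 = -7761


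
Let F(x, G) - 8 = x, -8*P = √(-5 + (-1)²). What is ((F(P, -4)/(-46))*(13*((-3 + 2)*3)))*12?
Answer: 1872/23 - 117*I/46 ≈ 81.391 - 2.5435*I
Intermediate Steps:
P = -I/4 (P = -√(-5 + (-1)²)/8 = -√(-5 + 1)/8 = -I/4 ≈ -0.25*I)
F(x, G) = 8 + x
((F(P, -4)/(-46))*(13*((-3 + 2)*3)))*12 = (((8 - I/4)/(-46))*(13*((-3 + 2)*3)))*12 = (((8 - I/4)*(-1/46))*(13*(-1*3)))*12 = ((-4/23 + I/184)*(13*(-3)))*12 = ((-4/23 + I/184)*(-39))*12 = (156/23 - 39*I/184)*12 = 1872/23 - 117*I/46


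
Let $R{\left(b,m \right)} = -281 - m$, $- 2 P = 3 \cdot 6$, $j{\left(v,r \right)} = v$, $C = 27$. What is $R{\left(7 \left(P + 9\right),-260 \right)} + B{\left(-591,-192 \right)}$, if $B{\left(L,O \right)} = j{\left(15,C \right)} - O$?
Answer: $186$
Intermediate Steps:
$P = -9$ ($P = - \frac{3 \cdot 6}{2} = \left(- \frac{1}{2}\right) 18 = -9$)
$B{\left(L,O \right)} = 15 - O$
$R{\left(7 \left(P + 9\right),-260 \right)} + B{\left(-591,-192 \right)} = \left(-281 - -260\right) + \left(15 - -192\right) = \left(-281 + 260\right) + \left(15 + 192\right) = -21 + 207 = 186$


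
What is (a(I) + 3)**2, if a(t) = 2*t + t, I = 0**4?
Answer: 9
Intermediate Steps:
I = 0
a(t) = 3*t
(a(I) + 3)**2 = (3*0 + 3)**2 = (0 + 3)**2 = 3**2 = 9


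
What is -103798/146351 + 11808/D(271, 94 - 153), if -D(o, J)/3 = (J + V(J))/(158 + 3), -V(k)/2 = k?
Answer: -92748167378/8634709 ≈ -10741.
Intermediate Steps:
V(k) = -2*k
D(o, J) = 3*J/161 (D(o, J) = -3*(J - 2*J)/(158 + 3) = -3*(-J)/161 = -(-3)*J/161 = 3*J/161)
-103798/146351 + 11808/D(271, 94 - 153) = -103798/146351 + 11808/((3*(94 - 153)/161)) = -103798*1/146351 + 11808/(((3/161)*(-59))) = -103798/146351 + 11808/(-177/161) = -103798/146351 + 11808*(-161/177) = -103798/146351 - 633696/59 = -92748167378/8634709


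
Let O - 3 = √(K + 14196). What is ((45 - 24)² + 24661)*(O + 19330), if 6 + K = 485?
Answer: 485296966 + 125510*√587 ≈ 4.8834e+8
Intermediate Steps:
K = 479 (K = -6 + 485 = 479)
O = 3 + 5*√587 (O = 3 + √(479 + 14196) = 3 + √14675 = 3 + 5*√587 ≈ 124.14)
((45 - 24)² + 24661)*(O + 19330) = ((45 - 24)² + 24661)*((3 + 5*√587) + 19330) = (21² + 24661)*(19333 + 5*√587) = (441 + 24661)*(19333 + 5*√587) = 25102*(19333 + 5*√587) = 485296966 + 125510*√587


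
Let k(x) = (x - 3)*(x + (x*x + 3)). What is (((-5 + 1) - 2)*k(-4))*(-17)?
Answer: -10710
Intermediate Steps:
k(x) = (-3 + x)*(3 + x + x²) (k(x) = (-3 + x)*(x + (x² + 3)) = (-3 + x)*(x + (3 + x²)) = (-3 + x)*(3 + x + x²))
(((-5 + 1) - 2)*k(-4))*(-17) = (((-5 + 1) - 2)*(-9 + (-4)³ - 2*(-4)²))*(-17) = ((-4 - 2)*(-9 - 64 - 2*16))*(-17) = -6*(-9 - 64 - 32)*(-17) = -6*(-105)*(-17) = 630*(-17) = -10710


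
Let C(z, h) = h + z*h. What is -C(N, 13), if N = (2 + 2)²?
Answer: -221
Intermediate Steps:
N = 16 (N = 4² = 16)
C(z, h) = h + h*z
-C(N, 13) = -13*(1 + 16) = -13*17 = -1*221 = -221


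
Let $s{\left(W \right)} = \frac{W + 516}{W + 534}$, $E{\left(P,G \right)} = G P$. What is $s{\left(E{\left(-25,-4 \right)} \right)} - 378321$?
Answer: $- \frac{119927449}{317} \approx -3.7832 \cdot 10^{5}$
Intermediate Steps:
$s{\left(W \right)} = \frac{516 + W}{534 + W}$
$s{\left(E{\left(-25,-4 \right)} \right)} - 378321 = \frac{516 - -100}{534 - -100} - 378321 = \frac{516 + 100}{534 + 100} - 378321 = \frac{1}{634} \cdot 616 - 378321 = \frac{308}{317} - 378321 = - \frac{119927449}{317}$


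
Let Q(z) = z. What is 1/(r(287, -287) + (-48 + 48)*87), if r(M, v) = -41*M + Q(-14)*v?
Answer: -1/7749 ≈ -0.00012905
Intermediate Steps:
r(M, v) = -41*M - 14*v
1/(r(287, -287) + (-48 + 48)*87) = 1/((-41*287 - 14*(-287)) + (-48 + 48)*87) = 1/((-11767 + 4018) + 0*87) = 1/(-7749 + 0) = 1/(-7749) = -1/7749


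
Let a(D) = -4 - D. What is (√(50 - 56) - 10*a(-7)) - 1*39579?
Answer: -39609 + I*√6 ≈ -39609.0 + 2.4495*I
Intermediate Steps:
(√(50 - 56) - 10*a(-7)) - 1*39579 = (√(50 - 56) - 10*(-4 - 1*(-7))) - 1*39579 = (√(-6) - 10*(-4 + 7)) - 39579 = (I*√6 - 10*3) - 39579 = (I*√6 - 30) - 39579 = (-30 + I*√6) - 39579 = -39609 + I*√6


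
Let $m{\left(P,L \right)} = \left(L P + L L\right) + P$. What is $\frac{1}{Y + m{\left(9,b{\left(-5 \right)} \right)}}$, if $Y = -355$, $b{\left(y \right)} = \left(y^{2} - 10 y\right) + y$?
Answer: $\frac{1}{5184} \approx 0.0001929$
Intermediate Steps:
$b{\left(y \right)} = y^{2} - 9 y$
$m{\left(P,L \right)} = P + L^{2} + L P$ ($m{\left(P,L \right)} = \left(L P + L^{2}\right) + P = \left(L^{2} + L P\right) + P = P + L^{2} + L P$)
$\frac{1}{Y + m{\left(9,b{\left(-5 \right)} \right)}} = \frac{1}{-355 + \left(9 + \left(- 5 \left(-9 - 5\right)\right)^{2} + - 5 \left(-9 - 5\right) 9\right)} = \frac{1}{-355 + \left(9 + \left(\left(-5\right) \left(-14\right)\right)^{2} + \left(-5\right) \left(-14\right) 9\right)} = \frac{1}{-355 + \left(9 + 70^{2} + 70 \cdot 9\right)} = \frac{1}{-355 + \left(9 + 4900 + 630\right)} = \frac{1}{-355 + 5539} = \frac{1}{5184}$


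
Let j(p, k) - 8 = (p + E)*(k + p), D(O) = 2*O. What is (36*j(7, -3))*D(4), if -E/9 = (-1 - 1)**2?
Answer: -31104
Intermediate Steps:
E = -36 (E = -9*(-1 - 1)**2 = -9*(-2)**2 = -9*4 = -36)
j(p, k) = 8 + (-36 + p)*(k + p) (j(p, k) = 8 + (p - 36)*(k + p) = 8 + (-36 + p)*(k + p))
(36*j(7, -3))*D(4) = (36*(8 + 7**2 - 36*(-3) - 36*7 - 3*7))*(2*4) = (36*(8 + 49 + 108 - 252 - 21))*8 = (36*(-108))*8 = -3888*8 = -31104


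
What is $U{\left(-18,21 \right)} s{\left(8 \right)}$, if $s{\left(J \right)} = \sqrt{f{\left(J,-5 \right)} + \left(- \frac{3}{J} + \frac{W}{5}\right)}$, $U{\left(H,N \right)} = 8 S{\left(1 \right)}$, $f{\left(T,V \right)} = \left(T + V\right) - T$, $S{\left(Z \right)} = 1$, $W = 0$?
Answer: $2 i \sqrt{86} \approx 18.547 i$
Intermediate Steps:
$f{\left(T,V \right)} = V$
$U{\left(H,N \right)} = 8$ ($U{\left(H,N \right)} = 8 \cdot 1 = 8$)
$s{\left(J \right)} = \sqrt{-5 - \frac{3}{J}}$ ($s{\left(J \right)} = \sqrt{-5 + \left(- \frac{3}{J} + \frac{0}{5}\right)} = \sqrt{-5 + \left(- \frac{3}{J} + 0 \cdot \frac{1}{5}\right)} = \sqrt{-5 + \left(- \frac{3}{J} + 0\right)} = \sqrt{-5 - \frac{3}{J}}$)
$U{\left(-18,21 \right)} s{\left(8 \right)} = 8 \sqrt{-5 - \frac{3}{8}} = 8 \sqrt{- \frac{43}{8}} = 8 \frac{i \sqrt{86}}{4} = 2 i \sqrt{86}$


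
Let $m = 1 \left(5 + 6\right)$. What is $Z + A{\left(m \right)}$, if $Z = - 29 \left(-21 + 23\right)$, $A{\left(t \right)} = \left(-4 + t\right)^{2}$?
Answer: $-9$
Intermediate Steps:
$m = 11$ ($m = 1 \cdot 11 = 11$)
$Z = -58$ ($Z = \left(-29\right) 2 = -58$)
$Z + A{\left(m \right)} = -58 + \left(-4 + 11\right)^{2} = -58 + 7^{2} = -58 + 49 = -9$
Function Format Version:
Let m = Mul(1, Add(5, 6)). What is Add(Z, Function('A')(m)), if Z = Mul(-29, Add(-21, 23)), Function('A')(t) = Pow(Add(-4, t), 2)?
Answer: -9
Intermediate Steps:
m = 11 (m = Mul(1, 11) = 11)
Z = -58 (Z = Mul(-29, 2) = -58)
Add(Z, Function('A')(m)) = Add(-58, Pow(Add(-4, 11), 2)) = Add(-58, Pow(7, 2)) = Add(-58, 49) = -9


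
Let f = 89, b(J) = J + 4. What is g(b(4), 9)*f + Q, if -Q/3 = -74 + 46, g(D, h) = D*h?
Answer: 6492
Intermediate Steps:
b(J) = 4 + J
Q = 84 (Q = -3*(-74 + 46) = -3*(-28) = 84)
g(b(4), 9)*f + Q = ((4 + 4)*9)*89 + 84 = (8*9)*89 + 84 = 72*89 + 84 = 6408 + 84 = 6492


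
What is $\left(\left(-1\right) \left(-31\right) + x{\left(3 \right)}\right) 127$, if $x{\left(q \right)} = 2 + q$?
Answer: $4572$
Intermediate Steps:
$\left(\left(-1\right) \left(-31\right) + x{\left(3 \right)}\right) 127 = \left(\left(-1\right) \left(-31\right) + \left(2 + 3\right)\right) 127 = \left(31 + 5\right) 127 = 36 \cdot 127 = 4572$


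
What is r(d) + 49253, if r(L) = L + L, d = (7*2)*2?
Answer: 49309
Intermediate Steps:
d = 28 (d = 14*2 = 28)
r(L) = 2*L
r(d) + 49253 = 2*28 + 49253 = 56 + 49253 = 49309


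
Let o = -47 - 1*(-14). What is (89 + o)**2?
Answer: 3136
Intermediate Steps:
o = -33 (o = -47 + 14 = -33)
(89 + o)**2 = (89 - 33)**2 = 56**2 = 3136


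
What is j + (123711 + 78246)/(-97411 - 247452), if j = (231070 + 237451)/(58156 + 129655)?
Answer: 123645811496/64769064893 ≈ 1.9090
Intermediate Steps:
j = 468521/187811 ≈ 2.4946
j + (123711 + 78246)/(-97411 - 247452) = 468521/187811 + (123711 + 78246)/(-97411 - 247452) = 468521/187811 + 201957/(-344863) = 468521/187811 + 201957*(-1/344863) = 468521/187811 - 201957/344863 = 123645811496/64769064893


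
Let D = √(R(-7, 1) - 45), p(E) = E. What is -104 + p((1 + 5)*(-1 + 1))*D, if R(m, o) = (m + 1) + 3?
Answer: -104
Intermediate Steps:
R(m, o) = 4 + m (R(m, o) = (1 + m) + 3 = 4 + m)
D = 4*I*√3 (D = √((4 - 7) - 45) = √(-3 - 45) = √(-48) = 4*I*√3 ≈ 6.9282*I)
-104 + p((1 + 5)*(-1 + 1))*D = -104 + ((1 + 5)*(-1 + 1))*(4*I*√3) = -104 + (6*0)*(4*I*√3) = -104 + 0*(4*I*√3) = -104 + 0 = -104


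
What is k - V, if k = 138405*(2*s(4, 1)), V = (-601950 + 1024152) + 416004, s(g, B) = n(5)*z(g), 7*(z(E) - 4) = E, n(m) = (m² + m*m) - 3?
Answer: 410454798/7 ≈ 5.8636e+7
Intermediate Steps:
n(m) = -3 + 2*m² (n(m) = (m² + m²) - 3 = 2*m² - 3 = -3 + 2*m²)
z(E) = 4 + E/7
s(g, B) = 188 + 47*g/7 (s(g, B) = (-3 + 2*5²)*(4 + g/7) = (-3 + 2*25)*(4 + g/7) = (-3 + 50)*(4 + g/7) = 47*(4 + g/7) = 188 + 47*g/7)
V = 838206 (V = 422202 + 416004 = 838206)
k = 416322240/7 (k = 138405*(2*(188 + (47/7)*4)) = 138405*(2*(188 + 188/7)) = 138405*(2*(1504/7)) = 138405*(3008/7) = 416322240/7 ≈ 5.9475e+7)
k - V = 416322240/7 - 1*838206 = 416322240/7 - 838206 = 410454798/7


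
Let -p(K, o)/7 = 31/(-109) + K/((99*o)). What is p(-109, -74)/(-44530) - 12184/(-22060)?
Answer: 21660709874759/39221267079060 ≈ 0.55227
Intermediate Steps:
p(K, o) = 217/109 - 7*K/(99*o) (p(K, o) = -7*(31/(-109) + K/((99*o))) = -7*(31*(-1/109) + K*(1/(99*o))) = -7*(-31/109 + K/(99*o)) = 217/109 - 7*K/(99*o))
p(-109, -74)/(-44530) - 12184/(-22060) = ((7/10791)*(-109*(-109) + 3069*(-74))/(-74))/(-44530) - 12184/(-22060) = ((7/10791)*(-1/74)*(11881 - 227106))*(-1/44530) - 12184*(-1/22060) = ((7/10791)*(-1/74)*(-215225))*(-1/44530) + 3046/5515 = (1506575/798534)*(-1/44530) + 3046/5515 = -301315/7111743804 + 3046/5515 = 21660709874759/39221267079060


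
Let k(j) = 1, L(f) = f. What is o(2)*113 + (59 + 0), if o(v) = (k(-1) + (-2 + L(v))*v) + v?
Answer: 398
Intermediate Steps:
o(v) = 1 + v + v*(-2 + v) (o(v) = (1 + (-2 + v)*v) + v = (1 + v*(-2 + v)) + v = 1 + v + v*(-2 + v))
o(2)*113 + (59 + 0) = (1 + 2² - 1*2)*113 + (59 + 0) = (1 + 4 - 2)*113 + 59 = 3*113 + 59 = 339 + 59 = 398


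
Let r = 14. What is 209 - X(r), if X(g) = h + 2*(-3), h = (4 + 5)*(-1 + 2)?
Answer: 206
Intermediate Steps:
h = 9 (h = 9*1 = 9)
X(g) = 3 (X(g) = 9 + 2*(-3) = 9 - 6 = 3)
209 - X(r) = 209 - 1*3 = 209 - 3 = 206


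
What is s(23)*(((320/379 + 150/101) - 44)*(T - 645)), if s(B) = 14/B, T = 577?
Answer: 1518540912/880417 ≈ 1724.8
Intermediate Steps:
s(23)*(((320/379 + 150/101) - 44)*(T - 645)) = (14/23)*(((320/379 + 150/101) - 44)*(577 - 645)) = (14*(1/23))*(((320*(1/379) + 150*(1/101)) - 44)*(-68)) = 14*(((320/379 + 150/101) - 44)*(-68))/23 = 14*((89170/38279 - 44)*(-68))/23 = 14*(-1595106/38279*(-68))/23 = (14/23)*(108467208/38279) = 1518540912/880417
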